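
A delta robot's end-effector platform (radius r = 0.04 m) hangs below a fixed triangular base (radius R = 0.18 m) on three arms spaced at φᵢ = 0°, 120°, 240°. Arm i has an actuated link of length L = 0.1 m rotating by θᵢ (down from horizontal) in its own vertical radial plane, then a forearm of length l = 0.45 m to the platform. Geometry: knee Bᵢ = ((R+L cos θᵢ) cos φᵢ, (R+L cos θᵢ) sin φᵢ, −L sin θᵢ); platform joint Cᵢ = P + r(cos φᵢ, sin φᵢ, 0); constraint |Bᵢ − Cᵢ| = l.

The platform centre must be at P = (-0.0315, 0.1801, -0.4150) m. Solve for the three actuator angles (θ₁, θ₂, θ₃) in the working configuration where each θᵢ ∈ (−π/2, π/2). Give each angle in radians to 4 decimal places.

arm 1 (φ=0.0°): x'=-0.0315, y'=0.1801
  A cos θ + B sin θ = C:  0.1715·cos θ + -0.4150·sin θ = -0.2079
  θ1 = atan2(B,A) + arccos(C/0.4490) = 0.8732
φ2=120.0° → target in arm frame (0.1717, -0.0628)
  A=-0.0317, B=-0.4150, C=(l²−L²−A²−y'²−z²)/(2L)=0.0766
  √(A²+B²)=0.4162;  θ2 = -1.6471+1.3856 ≈ -0.2615
φ3=240.0° → target in arm frame (-0.1402, -0.1173)
  A cos θ + B sin θ = C:  0.2802·cos θ + -0.4150·sin θ = -0.3601
  √(A²+B²)=0.5007;  θ3 = -0.9769+2.3733 ≈ 1.3964

θ₁ = 0.8732, θ₂ = -0.2615, θ₃ = 1.3964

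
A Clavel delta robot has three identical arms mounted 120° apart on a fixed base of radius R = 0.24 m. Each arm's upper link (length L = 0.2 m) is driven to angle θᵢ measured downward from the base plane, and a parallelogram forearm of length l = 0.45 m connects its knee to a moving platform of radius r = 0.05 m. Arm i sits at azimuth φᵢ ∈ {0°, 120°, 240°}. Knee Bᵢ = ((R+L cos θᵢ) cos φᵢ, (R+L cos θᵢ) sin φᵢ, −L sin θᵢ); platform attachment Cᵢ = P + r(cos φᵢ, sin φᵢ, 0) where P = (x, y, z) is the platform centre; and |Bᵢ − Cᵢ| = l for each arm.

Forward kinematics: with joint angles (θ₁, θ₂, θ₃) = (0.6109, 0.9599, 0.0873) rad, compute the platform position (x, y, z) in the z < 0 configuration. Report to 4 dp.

arm 1 at φ=0.0°: (R−r)+L cos θ1 = 0.3538;  O1 = (0.3538, 0.0000, -0.1147)
φ2=120.0°: virtual centre (-0.1524, 0.2639, -0.1638), radius l
O3 = (0.3892·cos240.0°, 0.3892·sin240.0°, -0.0174) = (-0.1946, -0.3371, -0.0174)
eliminate P² terms by subtracting sphere 1 from 2 and 3
linear system: -1.0124x+0.5278y = -0.0187−-0.0982z; -1.0969x+-0.6742y = 0.0135−0.1946z
det = 1.2615;  x = 0.0043+0.0289z,  y = -0.0270+0.2415z
sphere 1 gives Az²+Bz+C=0 with A=1.0592, B=0.1962, C=-0.0665;  B²−4AC=0.3201;  roots -0.3597, 0.1745;  negative root z = -0.3597
x = -0.0061, y = -0.1139

(-0.0061, -0.1139, -0.3597)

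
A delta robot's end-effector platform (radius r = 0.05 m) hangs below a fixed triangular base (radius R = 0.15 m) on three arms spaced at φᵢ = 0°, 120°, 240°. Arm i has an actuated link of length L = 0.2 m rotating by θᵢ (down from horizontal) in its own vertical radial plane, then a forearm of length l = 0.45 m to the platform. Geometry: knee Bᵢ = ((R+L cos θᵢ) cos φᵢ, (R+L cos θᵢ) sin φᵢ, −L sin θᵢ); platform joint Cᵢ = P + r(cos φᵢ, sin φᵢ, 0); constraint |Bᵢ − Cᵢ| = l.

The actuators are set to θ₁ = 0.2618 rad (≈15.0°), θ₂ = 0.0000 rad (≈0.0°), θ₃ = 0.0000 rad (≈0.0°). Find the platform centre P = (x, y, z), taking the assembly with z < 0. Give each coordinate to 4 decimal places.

arm 1 at φ=0.0°: e+L cos θ1 = 0.2932;  S1 = (0.2932, 0.0000, -0.0518)
φ2=120.0°: virtual centre (-0.1500, 0.2598, 0.0000), radius l
arm 3 at φ=240.0°: e+L cos θ3 = 0.3000;  S3 = (-0.1500, -0.2598, 0.0000)
subtract pairs → two planes through P
[-0.8864 0.5196 0.1035]·P = 0.0014;  [-0.8864 -0.5196 0.1035]·P = 0.0014
Cramer: x(z) = -0.0015+0.1168z;  y(z) = 0.0000-0.0000z
sphere 1 gives Az²+Bz+C=0 with A=1.0136, B=0.0347, C=-0.1130;  B²−4AC=0.4592;  roots -0.3514, 0.3172;  negative root z = -0.3514
x = -0.0426, y = 0.0000

(-0.0426, 0.0000, -0.3514)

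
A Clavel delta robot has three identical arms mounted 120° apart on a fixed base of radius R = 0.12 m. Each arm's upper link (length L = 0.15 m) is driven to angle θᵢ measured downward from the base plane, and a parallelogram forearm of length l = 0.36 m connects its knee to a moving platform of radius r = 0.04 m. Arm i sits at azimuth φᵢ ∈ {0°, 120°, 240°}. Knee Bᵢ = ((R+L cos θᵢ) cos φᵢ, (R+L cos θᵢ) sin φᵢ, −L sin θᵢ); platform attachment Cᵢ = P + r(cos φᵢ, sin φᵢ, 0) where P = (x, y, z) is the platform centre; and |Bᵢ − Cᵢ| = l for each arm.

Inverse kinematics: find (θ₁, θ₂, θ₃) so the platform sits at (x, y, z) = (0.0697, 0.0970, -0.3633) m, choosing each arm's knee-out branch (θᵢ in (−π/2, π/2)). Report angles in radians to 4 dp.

φ1=0.0° → target in arm frame (0.0697, 0.0970)
  A cos θ + B sin θ = C:  0.0103·cos θ + -0.3633·sin θ = -0.1147
  θ1 = atan2(B,A) + arccos(C/0.3634) = 0.3493
rotate P by −φ2: (0.0492, -0.1089, -0.3633)
  A=0.0308, B=-0.3633, C=(l²−L²−A²−y'²−z²)/(2L)=-0.1256
  √(A²+B²)=0.3646;  θ2 = -1.4861+1.9226 ≈ 0.4365
rotate P by −φ3: (-0.1189, 0.0119, -0.3633)
  A=0.1989, B=-0.3633, C=(l²−L²−A²−y'²−z²)/(2L)=-0.2152
  √(A²+B²)=0.4142;  θ3 = -1.0700+2.1173 ≈ 1.0473

θ₁ = 0.3493, θ₂ = 0.4365, θ₃ = 1.0473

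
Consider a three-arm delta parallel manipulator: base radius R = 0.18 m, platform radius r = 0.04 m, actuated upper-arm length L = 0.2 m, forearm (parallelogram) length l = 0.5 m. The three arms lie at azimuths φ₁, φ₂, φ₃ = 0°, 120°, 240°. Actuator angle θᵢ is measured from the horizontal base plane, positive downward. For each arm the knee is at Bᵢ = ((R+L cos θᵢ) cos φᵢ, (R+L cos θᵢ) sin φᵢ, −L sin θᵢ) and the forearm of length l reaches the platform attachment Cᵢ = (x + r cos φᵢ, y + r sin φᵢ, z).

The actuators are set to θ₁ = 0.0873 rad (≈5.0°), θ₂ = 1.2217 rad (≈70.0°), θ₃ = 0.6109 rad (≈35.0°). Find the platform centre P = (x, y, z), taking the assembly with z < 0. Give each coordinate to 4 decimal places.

(0.1710, -0.1263, -0.4711)

O1 = (0.3392·cos0.0°, 0.3392·sin0.0°, -0.0174) = (0.3392, 0.0000, -0.0174)
O2 = (0.2084·cos120.0°, 0.2084·sin120.0°, -0.1879) = (-0.1042, 0.1805, -0.1879)
arm 3 at φ=240.0°: ρ3 = 0.3038;  O3 = (-0.1519, -0.2631, -0.1147)
|O₂|²−|O₁|² = -0.0366;  |O₃|²−|O₁|² = -0.0099
[-0.8869 0.3610 -0.3410]·P = -0.0366;  [-0.9823 -0.5262 -0.1946]·P = -0.0099
det = 0.8213;  x = 0.0278+-0.3040z,  y = -0.0331+0.1977z
sphere 1 gives Az²+Bz+C=0 with A=1.1315, B=0.2111, C=-0.1516;  B²−4AC=0.7308;  roots -0.4711, 0.2845;  negative root z = -0.4711
x = 0.1710, y = -0.1263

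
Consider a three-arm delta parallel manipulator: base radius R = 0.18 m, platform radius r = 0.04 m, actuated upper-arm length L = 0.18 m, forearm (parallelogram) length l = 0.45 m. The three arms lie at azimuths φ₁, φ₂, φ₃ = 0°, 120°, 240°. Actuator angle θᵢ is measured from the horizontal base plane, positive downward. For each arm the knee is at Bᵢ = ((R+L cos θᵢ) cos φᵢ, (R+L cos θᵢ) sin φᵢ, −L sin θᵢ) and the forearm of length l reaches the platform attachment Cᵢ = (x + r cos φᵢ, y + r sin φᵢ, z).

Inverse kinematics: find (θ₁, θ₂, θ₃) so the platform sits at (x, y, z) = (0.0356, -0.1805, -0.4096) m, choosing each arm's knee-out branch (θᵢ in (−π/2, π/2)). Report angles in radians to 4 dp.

θ₁ = 0.5234, θ₂ = 1.2216, θ₃ = 0.0874

rotate P by −φ1: (0.0356, -0.1805, -0.4096)
  A=0.1044, B=-0.4096, C=(l²−L²−A²−y'²−z²)/(2L)=-0.1143
  √(A²+B²)=0.4227;  θ1 = -1.3212+1.8446 ≈ 0.5234
φ2=120.0° → target in arm frame (-0.1741, 0.0594)
  A cos θ + B sin θ = C:  0.3141·cos θ + -0.4096·sin θ = -0.2774
  γ=atan2(-0.4096,0.3141)=-0.9166;  ψ=arccos(-0.5375)=2.1382;  θ2=γ+ψ≈1.2216
φ3=240.0° → target in arm frame (0.1385, 0.1211)
  A cos θ + B sin θ = C:  0.0015·cos θ + -0.4096·sin θ = -0.0343
  γ=atan2(-0.4096,0.0015)=-1.5672;  ψ=arccos(-0.0837)=1.6545;  θ3=γ+ψ≈0.0874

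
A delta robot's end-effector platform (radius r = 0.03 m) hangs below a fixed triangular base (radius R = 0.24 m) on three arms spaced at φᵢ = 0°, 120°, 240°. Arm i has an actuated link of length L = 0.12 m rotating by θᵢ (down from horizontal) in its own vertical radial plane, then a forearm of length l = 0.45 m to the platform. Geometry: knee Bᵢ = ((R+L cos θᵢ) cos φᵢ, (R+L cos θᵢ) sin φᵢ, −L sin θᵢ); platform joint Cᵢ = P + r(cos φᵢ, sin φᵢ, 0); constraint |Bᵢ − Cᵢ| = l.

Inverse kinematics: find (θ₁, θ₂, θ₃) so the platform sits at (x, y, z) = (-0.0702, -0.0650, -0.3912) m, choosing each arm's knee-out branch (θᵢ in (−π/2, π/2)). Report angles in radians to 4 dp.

θ₁ = 1.0471, θ₂ = 0.7848, θ₃ = 0.0871

rotate P by −φ1: (-0.0702, -0.0650, -0.3912)
  A=0.2802, B=-0.3912, C=(l²−L²−A²−y'²−z²)/(2L)=-0.1986
  γ=atan2(-0.3912,0.2802)=-0.9492;  ψ=arccos(-0.4128)=1.9963;  θ1=γ+ψ≈1.0471
φ2=120.0° → target in arm frame (-0.0212, 0.0933)
  e−x'=0.2312;  (l²−L²−(e−x')²−y'²−z²)/2L = -0.1129
  θ2 = atan2(B,A) + arccos(C/0.4544) = 0.7848
arm 3 (φ=240.0°): x'=0.0914, y'=-0.0283
  e−x'=0.1186;  (l²−L²−(e−x')²−y'²−z²)/2L = 0.0841
  θ3 = atan2(B,A) + arccos(C/0.4088) = 0.0871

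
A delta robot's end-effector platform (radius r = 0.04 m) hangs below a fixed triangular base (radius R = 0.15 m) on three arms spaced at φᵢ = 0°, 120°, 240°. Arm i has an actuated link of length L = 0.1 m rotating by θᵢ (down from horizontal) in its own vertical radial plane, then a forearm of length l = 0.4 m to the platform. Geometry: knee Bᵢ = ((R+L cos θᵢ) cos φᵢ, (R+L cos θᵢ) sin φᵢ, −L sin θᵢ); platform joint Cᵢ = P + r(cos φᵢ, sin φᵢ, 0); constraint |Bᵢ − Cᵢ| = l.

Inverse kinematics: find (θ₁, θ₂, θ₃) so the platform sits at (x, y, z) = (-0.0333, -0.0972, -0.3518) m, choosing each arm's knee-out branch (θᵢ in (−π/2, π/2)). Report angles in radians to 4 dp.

θ₁ = 0.4361, θ₂ = 0.6109, θ₃ = -0.3487

rotate P by −φ1: (-0.0333, -0.0972, -0.3518)
  A cos θ + B sin θ = C:  0.1433·cos θ + -0.3518·sin θ = -0.0187
  θ1 = atan2(B,A) + arccos(C/0.3799) = 0.4361
φ2=120.0° → target in arm frame (-0.0675, 0.0774)
  A cos θ + B sin θ = C:  0.1775·cos θ + -0.3518·sin θ = -0.0564
  √(A²+B²)=0.3941;  θ2 = -1.1035+1.7144 ≈ 0.6109
rotate P by −φ3: (0.1008, 0.0198, -0.3518)
  A cos θ + B sin θ = C:  0.0092·cos θ + -0.3518·sin θ = 0.1288
  √(A²+B²)=0.3519;  θ3 = -1.5447+1.1961 ≈ -0.3487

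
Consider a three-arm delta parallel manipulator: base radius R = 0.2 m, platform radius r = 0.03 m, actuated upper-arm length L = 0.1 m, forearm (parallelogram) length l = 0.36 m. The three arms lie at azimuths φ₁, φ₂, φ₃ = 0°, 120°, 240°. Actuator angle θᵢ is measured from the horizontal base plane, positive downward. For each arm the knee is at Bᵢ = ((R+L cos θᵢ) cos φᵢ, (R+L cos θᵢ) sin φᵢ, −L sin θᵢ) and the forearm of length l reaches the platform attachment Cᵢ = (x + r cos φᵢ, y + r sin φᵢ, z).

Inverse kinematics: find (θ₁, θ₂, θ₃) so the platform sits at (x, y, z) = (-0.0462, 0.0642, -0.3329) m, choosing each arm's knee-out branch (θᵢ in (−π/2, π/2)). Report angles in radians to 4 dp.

θ₁ = 1.1347, θ₂ = 0.2622, θ₃ = 1.0475

arm 1 (φ=0.0°): x'=-0.0462, y'=0.0642
  e−x'=0.2162;  (l²−L²−(e−x')²−y'²−z²)/2L = -0.2104
  γ=atan2(-0.3329,0.2162)=-0.9948;  ψ=arccos(-0.5301)=2.1296;  θ1=γ+ψ≈1.1347
φ2=120.0° → target in arm frame (0.0787, 0.0079)
  e−x'=0.0913;  (l²−L²−(e−x')²−y'²−z²)/2L = 0.0019
  θ2 = atan2(B,A) + arccos(C/0.3452) = 0.2622
arm 3 (φ=240.0°): x'=-0.0325, y'=-0.0721
  A=0.2025, B=-0.3329, C=(l²−L²−A²−y'²−z²)/(2L)=-0.1871
  θ3 = atan2(B,A) + arccos(C/0.3897) = 1.0475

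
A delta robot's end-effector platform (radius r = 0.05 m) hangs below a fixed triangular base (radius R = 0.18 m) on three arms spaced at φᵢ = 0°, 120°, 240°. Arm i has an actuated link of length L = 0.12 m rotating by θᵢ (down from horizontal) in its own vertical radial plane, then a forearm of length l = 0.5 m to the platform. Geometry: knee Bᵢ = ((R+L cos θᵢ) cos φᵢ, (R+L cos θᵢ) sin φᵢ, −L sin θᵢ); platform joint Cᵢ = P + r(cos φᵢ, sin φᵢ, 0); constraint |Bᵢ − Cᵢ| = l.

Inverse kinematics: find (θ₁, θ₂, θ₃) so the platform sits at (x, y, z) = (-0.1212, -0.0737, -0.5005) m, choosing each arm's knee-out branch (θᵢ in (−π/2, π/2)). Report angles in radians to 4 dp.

θ₁ = 1.1349, θ₂ = 0.6985, θ₃ = 0.1748

rotate P by −φ1: (-0.1212, -0.0737, -0.5005)
  e−x'=0.2512;  (l²−L²−(e−x')²−y'²−z²)/2L = -0.3476
  θ1 = atan2(B,A) + arccos(C/0.5600) = 1.1349
φ2=120.0° → target in arm frame (-0.0032, 0.1418)
  A=0.1332, B=-0.5005, C=(l²−L²−A²−y'²−z²)/(2L)=-0.2198
  √(A²+B²)=0.5179;  θ2 = -1.3106+2.0091 ≈ 0.6985
φ3=240.0° → target in arm frame (0.1244, -0.0681)
  A=0.0056, B=-0.5005, C=(l²−L²−A²−y'²−z²)/(2L)=-0.0815
  θ3 = atan2(B,A) + arccos(C/0.5005) = 0.1748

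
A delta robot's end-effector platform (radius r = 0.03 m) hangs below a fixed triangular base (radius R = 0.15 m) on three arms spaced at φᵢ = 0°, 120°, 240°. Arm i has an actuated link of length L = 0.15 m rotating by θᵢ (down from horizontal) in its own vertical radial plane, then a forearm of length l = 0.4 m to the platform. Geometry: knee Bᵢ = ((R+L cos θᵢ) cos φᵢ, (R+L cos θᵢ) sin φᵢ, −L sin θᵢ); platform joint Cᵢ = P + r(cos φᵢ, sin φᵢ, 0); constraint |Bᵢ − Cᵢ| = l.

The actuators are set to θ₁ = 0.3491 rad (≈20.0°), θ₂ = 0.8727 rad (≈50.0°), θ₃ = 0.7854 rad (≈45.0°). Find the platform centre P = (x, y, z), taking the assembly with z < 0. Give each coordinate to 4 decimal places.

(0.0777, -0.0134, -0.4066)

O1 = (0.2610·cos0.0°, 0.2610·sin0.0°, -0.0513) = (0.2610, 0.0000, -0.0513)
O2 = (0.2164·cos120.0°, 0.2164·sin120.0°, -0.1149) = (-0.1082, 0.1874, -0.1149)
φ3=240.0°: virtual centre (-0.1130, -0.1958, -0.1061), radius l
eliminate P² terms by subtracting sphere 1 from 2 and 3
linear system: -0.7383x+0.3748y = -0.0107−-0.1272z; -0.7480x+-0.3916y = -0.0084−-0.1095z
det = 0.5695;  x = 0.0129+-0.1596z,  y = -0.0032+0.0251z
into |P−O₁|² = l²: 1.0261z² + 0.1816z + -0.0958 = 0;  Δ = 0.4262;  z = -0.4066 or 0.2296 → z<0 root = -0.4066
x = 0.0777, y = -0.0134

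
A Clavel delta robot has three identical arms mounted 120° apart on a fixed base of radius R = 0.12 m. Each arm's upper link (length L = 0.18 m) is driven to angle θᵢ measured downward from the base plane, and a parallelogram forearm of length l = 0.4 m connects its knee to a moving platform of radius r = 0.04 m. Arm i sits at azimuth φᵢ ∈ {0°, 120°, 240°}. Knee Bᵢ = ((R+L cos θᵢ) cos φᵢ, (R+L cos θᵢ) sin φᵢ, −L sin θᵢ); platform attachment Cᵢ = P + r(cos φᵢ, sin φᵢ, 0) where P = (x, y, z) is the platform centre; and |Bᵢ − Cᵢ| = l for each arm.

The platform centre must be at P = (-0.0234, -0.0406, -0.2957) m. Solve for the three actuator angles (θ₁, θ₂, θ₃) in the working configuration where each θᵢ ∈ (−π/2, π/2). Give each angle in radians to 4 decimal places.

arm 1 (φ=0.0°): x'=-0.0234, y'=-0.0406
  A=0.1034, B=-0.2957, C=(l²−L²−A²−y'²−z²)/(2L)=0.0773
  θ1 = atan2(B,A) + arccos(C/0.3133) = 0.0871
rotate P by −φ2: (-0.0235, 0.0406, -0.2957)
  A=0.1035, B=-0.2957, C=(l²−L²−A²−y'²−z²)/(2L)=0.0773
  √(A²+B²)=0.3133;  θ2 = -1.2342+1.3216 ≈ 0.0874
φ3=240.0° → target in arm frame (0.0469, 0.0000)
  A=0.0331, B=-0.2957, C=(l²−L²−A²−y'²−z²)/(2L)=0.1085
  γ=atan2(-0.2957,0.0331)=-1.4592;  ψ=arccos(0.3647)=1.1975;  θ3=γ+ψ≈-0.2617

θ₁ = 0.0871, θ₂ = 0.0874, θ₃ = -0.2617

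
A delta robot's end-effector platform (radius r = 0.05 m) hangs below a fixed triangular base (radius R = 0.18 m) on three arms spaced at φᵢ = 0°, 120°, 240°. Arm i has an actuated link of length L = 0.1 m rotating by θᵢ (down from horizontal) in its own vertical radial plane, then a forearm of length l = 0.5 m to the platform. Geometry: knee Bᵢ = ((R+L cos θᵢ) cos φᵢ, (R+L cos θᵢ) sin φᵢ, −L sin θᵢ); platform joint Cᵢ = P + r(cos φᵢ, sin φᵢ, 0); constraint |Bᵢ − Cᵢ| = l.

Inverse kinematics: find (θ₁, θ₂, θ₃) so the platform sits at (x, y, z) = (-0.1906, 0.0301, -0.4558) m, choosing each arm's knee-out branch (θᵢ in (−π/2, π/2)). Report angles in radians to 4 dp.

φ1=0.0° → target in arm frame (-0.1906, 0.0301)
  e−x'=0.3206;  (l²−L²−(e−x')²−y'²−z²)/2L = -0.3572
  √(A²+B²)=0.5573;  θ1 = -0.9578+2.2666 ≈ 1.3088
rotate P by −φ2: (0.1214, 0.1500, -0.4558)
  A=0.0086, B=-0.4558, C=(l²−L²−A²−y'²−z²)/(2L)=0.0483
  √(A²+B²)=0.4559;  θ2 = -1.5519+1.4646 ≈ -0.0873
arm 3 (φ=240.0°): x'=0.0692, y'=-0.1801
  A cos θ + B sin θ = C:  0.0608·cos θ + -0.4558·sin θ = -0.0194
  γ=atan2(-0.4558,0.0608)=-1.4383;  ψ=arccos(-0.0423)=1.6131;  θ3=γ+ψ≈0.1748

θ₁ = 1.3088, θ₂ = -0.0873, θ₃ = 0.1748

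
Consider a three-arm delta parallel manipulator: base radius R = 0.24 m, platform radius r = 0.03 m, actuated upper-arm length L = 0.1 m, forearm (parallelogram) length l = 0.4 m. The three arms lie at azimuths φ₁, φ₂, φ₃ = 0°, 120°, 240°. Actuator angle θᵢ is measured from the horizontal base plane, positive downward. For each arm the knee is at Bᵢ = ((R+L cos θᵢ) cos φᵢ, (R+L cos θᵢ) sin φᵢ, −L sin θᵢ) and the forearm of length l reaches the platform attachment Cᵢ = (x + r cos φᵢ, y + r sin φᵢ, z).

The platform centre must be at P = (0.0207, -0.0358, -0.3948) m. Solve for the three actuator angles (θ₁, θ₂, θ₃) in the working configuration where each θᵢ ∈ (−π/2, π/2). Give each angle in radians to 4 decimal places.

θ₁ = 0.9602, θ₂ = 1.3965, θ₃ = 0.9605

rotate P by −φ1: (0.0207, -0.0358, -0.3948)
  e−x'=0.1893;  (l²−L²−(e−x')²−y'²−z²)/2L = -0.2149
  γ=atan2(-0.3948,0.1893)=-1.1237;  ψ=arccos(-0.4909)=2.0839;  θ1=γ+ψ≈0.9602
arm 2 (φ=120.0°): x'=-0.0414, y'=0.0000
  e−x'=0.2514;  (l²−L²−(e−x')²−y'²−z²)/2L = -0.3452
  √(A²+B²)=0.4680;  θ2 = -1.0039+2.4004 ≈ 1.3965
rotate P by −φ3: (0.0207, 0.0358, -0.3948)
  A=0.1893, B=-0.3948, C=(l²−L²−A²−y'²−z²)/(2L)=-0.2150
  θ3 = atan2(B,A) + arccos(C/0.4379) = 0.9605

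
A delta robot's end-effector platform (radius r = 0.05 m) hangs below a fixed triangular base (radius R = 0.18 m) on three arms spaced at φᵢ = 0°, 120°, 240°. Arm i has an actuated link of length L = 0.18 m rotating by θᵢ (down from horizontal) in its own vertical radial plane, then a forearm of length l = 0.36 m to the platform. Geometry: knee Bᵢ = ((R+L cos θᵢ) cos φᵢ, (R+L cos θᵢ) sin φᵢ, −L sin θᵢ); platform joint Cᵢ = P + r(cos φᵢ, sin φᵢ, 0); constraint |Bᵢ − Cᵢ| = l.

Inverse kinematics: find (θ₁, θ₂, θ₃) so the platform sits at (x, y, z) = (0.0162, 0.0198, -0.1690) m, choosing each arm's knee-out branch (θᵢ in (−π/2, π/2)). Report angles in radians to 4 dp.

arm 1 (φ=0.0°): x'=0.0162, y'=0.0198
  A cos θ + B sin θ = C:  0.1138·cos θ + -0.1690·sin θ = 0.1536
  √(A²+B²)=0.2037;  θ1 = -0.9782+0.7168 ≈ -0.2613
arm 2 (φ=120.0°): x'=0.0090, y'=-0.0239
  e−x'=0.1210;  (l²−L²−(e−x')²−y'²−z²)/2L = 0.1484
  √(A²+B²)=0.2078;  θ2 = -0.9496+0.7753 ≈ -0.1744
arm 3 (φ=240.0°): x'=-0.0252, y'=0.0041
  A cos θ + B sin θ = C:  0.1552·cos θ + -0.1690·sin θ = 0.1237
  √(A²+B²)=0.2295;  θ3 = -0.8278+1.0017 ≈ 0.1739

θ₁ = -0.2613, θ₂ = -0.1744, θ₃ = 0.1739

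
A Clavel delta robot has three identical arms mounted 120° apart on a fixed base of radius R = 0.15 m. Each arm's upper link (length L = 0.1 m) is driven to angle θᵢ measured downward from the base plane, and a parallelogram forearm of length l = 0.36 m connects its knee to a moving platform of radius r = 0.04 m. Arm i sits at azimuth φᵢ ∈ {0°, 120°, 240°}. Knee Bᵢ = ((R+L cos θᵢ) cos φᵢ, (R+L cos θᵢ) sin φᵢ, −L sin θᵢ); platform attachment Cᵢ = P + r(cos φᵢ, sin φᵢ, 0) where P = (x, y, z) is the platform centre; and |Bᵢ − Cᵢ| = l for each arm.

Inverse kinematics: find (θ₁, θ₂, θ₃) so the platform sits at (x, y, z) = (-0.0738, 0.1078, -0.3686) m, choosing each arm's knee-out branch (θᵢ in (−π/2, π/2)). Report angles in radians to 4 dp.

θ₁ = 1.3085, θ₂ = 0.1743, θ₃ = 1.2211

rotate P by −φ1: (-0.0738, 0.1078, -0.3686)
  A cos θ + B sin θ = C:  0.1838·cos θ + -0.3686·sin θ = -0.3083
  √(A²+B²)=0.4119;  θ1 = -1.1082+2.4168 ≈ 1.3085
φ2=120.0° → target in arm frame (0.1303, 0.0100)
  A cos θ + B sin θ = C:  -0.0203·cos θ + -0.3686·sin θ = -0.0839
  θ2 = atan2(B,A) + arccos(C/0.3692) = 0.1743
φ3=240.0° → target in arm frame (-0.0565, -0.1178)
  A=0.1665, B=-0.3686, C=(l²−L²−A²−y'²−z²)/(2L)=-0.2893
  θ3 = atan2(B,A) + arccos(C/0.4044) = 1.2211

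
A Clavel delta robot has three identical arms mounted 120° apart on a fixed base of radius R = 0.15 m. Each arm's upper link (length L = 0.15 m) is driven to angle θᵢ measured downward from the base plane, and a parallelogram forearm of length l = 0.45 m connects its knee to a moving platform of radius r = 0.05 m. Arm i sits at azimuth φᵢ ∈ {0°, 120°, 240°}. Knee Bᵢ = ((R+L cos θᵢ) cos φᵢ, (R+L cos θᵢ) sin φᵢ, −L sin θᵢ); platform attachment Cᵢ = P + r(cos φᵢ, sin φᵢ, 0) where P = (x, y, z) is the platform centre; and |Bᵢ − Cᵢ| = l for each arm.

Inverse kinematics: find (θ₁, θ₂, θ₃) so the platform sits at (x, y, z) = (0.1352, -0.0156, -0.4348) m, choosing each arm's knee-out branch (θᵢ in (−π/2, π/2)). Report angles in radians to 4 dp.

θ₁ = -0.0002, θ₂ = 0.7852, θ₃ = 0.6978

arm 1 (φ=0.0°): x'=0.1352, y'=-0.0156
  A cos θ + B sin θ = C:  -0.0352·cos θ + -0.4348·sin θ = -0.0351
  γ=atan2(-0.4348,-0.0352)=-1.6516;  ψ=arccos(-0.0805)=1.6514;  θ1=γ+ψ≈-0.0002
rotate P by −φ2: (-0.0811, -0.1093, -0.4348)
  A cos θ + B sin θ = C:  0.1811·cos θ + -0.4348·sin θ = -0.1793
  √(A²+B²)=0.4710;  θ2 = -1.1761+1.9614 ≈ 0.7852
φ3=240.0° → target in arm frame (-0.0541, 0.1249)
  A cos θ + B sin θ = C:  0.1541·cos θ + -0.4348·sin θ = -0.1613
  γ=atan2(-0.4348,0.1541)=-1.2302;  ψ=arccos(-0.3497)=1.9280;  θ3=γ+ψ≈0.6978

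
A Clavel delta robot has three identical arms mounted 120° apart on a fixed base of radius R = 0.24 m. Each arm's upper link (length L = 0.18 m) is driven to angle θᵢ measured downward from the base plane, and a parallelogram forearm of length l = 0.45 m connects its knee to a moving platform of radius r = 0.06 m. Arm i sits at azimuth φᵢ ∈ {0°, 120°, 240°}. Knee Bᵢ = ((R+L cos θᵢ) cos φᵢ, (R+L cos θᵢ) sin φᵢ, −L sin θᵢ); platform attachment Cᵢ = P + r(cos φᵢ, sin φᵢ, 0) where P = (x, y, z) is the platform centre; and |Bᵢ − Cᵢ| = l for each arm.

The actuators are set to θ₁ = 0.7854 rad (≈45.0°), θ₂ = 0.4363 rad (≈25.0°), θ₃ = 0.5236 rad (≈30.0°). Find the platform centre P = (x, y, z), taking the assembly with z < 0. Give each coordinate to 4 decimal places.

(-0.0493, 0.0114, -0.4015)

centre 1 = (0.3073·cos0.0°, 0.3073·sin0.0°, -0.1273) = (0.3073, 0.0000, -0.1273)
φ2=120.0°: virtual centre (-0.1716, 0.2972, -0.0761), radius l
arm 3 at φ=240.0°: e+L cos θ3 = 0.3359;  centre 3 = (-0.1679, -0.2909, -0.0900)
subtract pairs → two planes through P
linear system: -0.9577x+0.5943y = 0.0129−0.1024z; -0.9504x+-0.5818y = 0.0103−0.0746z
Cramer: x(z) = -0.0121+0.0926z;  y(z) = 0.0021-0.0231z
sphere 1 gives Az²+Bz+C=0 with A=1.0091, B=0.1953, C=-0.0843;  B²−4AC=0.3783;  roots -0.4015, 0.2080;  negative root z = -0.4015
x = -0.0493, y = 0.0114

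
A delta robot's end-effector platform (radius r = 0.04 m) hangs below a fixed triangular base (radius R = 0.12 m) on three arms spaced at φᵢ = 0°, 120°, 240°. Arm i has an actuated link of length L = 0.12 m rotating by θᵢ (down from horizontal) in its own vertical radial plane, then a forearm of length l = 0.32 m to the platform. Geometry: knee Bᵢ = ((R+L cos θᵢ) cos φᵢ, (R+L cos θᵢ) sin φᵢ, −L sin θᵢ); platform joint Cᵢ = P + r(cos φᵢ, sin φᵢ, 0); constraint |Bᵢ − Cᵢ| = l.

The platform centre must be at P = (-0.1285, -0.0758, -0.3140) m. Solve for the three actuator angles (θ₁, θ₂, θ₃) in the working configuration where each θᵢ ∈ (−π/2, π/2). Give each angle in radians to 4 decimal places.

φ1=0.0° → target in arm frame (-0.1285, -0.0758)
  A cos θ + B sin θ = C:  0.2085·cos θ + -0.3140·sin θ = -0.2492
  γ=atan2(-0.3140,0.2085)=-0.9846;  ψ=arccos(-0.6612)=2.2932;  θ1=γ+ψ≈1.3086
rotate P by −φ2: (-0.0014, 0.1492, -0.3140)
  e−x'=0.0814;  (l²−L²−(e−x')²−y'²−z²)/2L = -0.1645
  γ=atan2(-0.3140,0.0814)=-1.3172;  ψ=arccos(-0.5071)=2.1026;  θ2=γ+ψ≈0.7854
arm 3 (φ=240.0°): x'=0.1299, y'=-0.0734
  e−x'=-0.0499;  (l²−L²−(e−x')²−y'²−z²)/2L = -0.0770
  γ=atan2(-0.3140,-0.0499)=-1.7284;  ψ=arccos(-0.2421)=1.8153;  θ3=γ+ψ≈0.0869

θ₁ = 1.3086, θ₂ = 0.7854, θ₃ = 0.0869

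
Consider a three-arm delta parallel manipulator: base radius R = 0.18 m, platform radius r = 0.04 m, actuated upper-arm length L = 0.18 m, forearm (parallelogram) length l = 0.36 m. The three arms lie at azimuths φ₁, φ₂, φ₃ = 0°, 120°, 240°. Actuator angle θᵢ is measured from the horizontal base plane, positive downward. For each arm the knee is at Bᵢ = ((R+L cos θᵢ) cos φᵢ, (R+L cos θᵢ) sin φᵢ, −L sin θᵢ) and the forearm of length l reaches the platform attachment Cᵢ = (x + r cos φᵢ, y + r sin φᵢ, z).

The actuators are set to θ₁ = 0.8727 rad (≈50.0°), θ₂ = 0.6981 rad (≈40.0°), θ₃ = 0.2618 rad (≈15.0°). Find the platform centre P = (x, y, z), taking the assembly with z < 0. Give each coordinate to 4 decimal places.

(-0.0558, -0.0499, -0.3114)

arm 1 at φ=0.0°: e+L cos θ1 = 0.2557;  centre 1 = (0.2557, 0.0000, -0.1379)
arm 2 at φ=120.0°: e+L cos θ2 = 0.2779;  centre 2 = (-0.1389, 0.2407, -0.1157)
centre 3 = (0.3139·cos240.0°, 0.3139·sin240.0°, -0.0466) = (-0.1569, -0.2718, -0.0466)
|centre ₂|²−|centre ₁|² = 0.0062;  |centre ₃|²−|centre ₁|² = 0.0163
[-0.7893 0.4813 0.0444]·P = 0.0062;  [-0.8253 -0.5436 0.1826]·P = 0.0163
det = 0.8263;  x = -0.0136+0.1356z,  y = -0.0094+0.1301z
quadratic in z: (1.0353)z²+(0.2003)z+(-0.0380)=0, √Δ=0.4444 → z ∈ {-0.3114, 0.1179}; z = -0.3114 (taking z<0)
x = -0.0558, y = -0.0499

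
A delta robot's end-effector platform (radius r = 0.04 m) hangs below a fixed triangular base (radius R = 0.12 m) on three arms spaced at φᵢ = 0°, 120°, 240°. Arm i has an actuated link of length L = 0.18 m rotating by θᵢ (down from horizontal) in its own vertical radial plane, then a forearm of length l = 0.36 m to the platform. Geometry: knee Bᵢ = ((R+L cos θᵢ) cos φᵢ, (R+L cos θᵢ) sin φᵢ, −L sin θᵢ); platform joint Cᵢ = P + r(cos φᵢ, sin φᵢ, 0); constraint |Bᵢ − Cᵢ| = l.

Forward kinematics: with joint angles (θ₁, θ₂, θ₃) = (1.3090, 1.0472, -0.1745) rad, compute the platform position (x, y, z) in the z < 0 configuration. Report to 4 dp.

(-0.1576, -0.1635, -0.3226)

φ1=0.0°: virtual centre (0.1266, 0.0000, -0.1739), radius l
φ2=120.0°: virtual centre (-0.0850, 0.1472, -0.1559), radius l
arm 3 at φ=240.0°: (R−r)+L cos θ3 = 0.2573;  centre 3 = (-0.1286, -0.2228, 0.0313)
eliminate P² terms by subtracting sphere 1 from 2 and 3
[-0.4232 0.2944 0.0360]·P = 0.0069;  [-0.5104 -0.4456 0.4102]·P = 0.0209
det = 0.3389;  x = -0.0273+0.4038z,  y = -0.0156+0.4581z
into |P−centre ₁|² = l²: 1.3729z² + 0.2091z + -0.0754 = 0;  Δ = 0.4580;  z = -0.3226 or 0.1703 → z<0 root = -0.3226
x = -0.1576, y = -0.1635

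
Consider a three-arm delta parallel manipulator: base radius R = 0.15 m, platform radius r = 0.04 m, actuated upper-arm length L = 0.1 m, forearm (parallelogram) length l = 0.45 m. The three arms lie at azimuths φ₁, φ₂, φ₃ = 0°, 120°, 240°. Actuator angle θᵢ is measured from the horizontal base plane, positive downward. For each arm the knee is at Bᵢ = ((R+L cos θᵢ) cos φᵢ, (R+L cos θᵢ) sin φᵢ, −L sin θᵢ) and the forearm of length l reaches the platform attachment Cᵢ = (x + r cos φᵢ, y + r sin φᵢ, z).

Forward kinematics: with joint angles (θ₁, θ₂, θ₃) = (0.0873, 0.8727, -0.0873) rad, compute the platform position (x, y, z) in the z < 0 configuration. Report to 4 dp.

φ1=0.0°: virtual centre (0.2096, 0.0000, -0.0087), radius l
arm 2 at φ=120.0°: ρ2 = 0.1743;  O2 = (-0.0871, 0.1509, -0.0766)
O3 = (0.2096·cos240.0°, 0.2096·sin240.0°, 0.0087) = (-0.1048, -0.1815, 0.0087)
subtract pairs → two planes through P
plane₁₂: -0.5935x+0.3019y+-0.1358z = -0.0078
Cramer: x(z) = 0.0070-0.0957z;  y(z) = -0.0121+0.2617z
quadratic in z: (1.0777)z²+(0.0499)z+(-0.1612)=0, √Δ=0.8351 → z ∈ {-0.4106, 0.3643}; z = -0.4106 (taking z<0)
x = 0.0462, y = -0.1195

(0.0462, -0.1195, -0.4106)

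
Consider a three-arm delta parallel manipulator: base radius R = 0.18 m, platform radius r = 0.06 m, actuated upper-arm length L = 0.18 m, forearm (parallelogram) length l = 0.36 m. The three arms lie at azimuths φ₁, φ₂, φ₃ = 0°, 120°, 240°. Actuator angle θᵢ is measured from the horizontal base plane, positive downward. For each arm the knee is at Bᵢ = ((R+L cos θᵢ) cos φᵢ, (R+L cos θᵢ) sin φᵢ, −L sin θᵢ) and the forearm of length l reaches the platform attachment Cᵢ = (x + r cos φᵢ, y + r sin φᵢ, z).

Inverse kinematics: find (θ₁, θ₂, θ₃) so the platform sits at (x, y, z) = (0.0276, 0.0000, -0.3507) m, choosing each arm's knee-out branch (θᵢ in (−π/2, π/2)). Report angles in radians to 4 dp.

θ₁ = 0.5237, θ₂ = 0.6982, θ₃ = 0.6982

arm 1 (φ=0.0°): x'=0.0276, y'=0.0000
  A cos θ + B sin θ = C:  0.0924·cos θ + -0.3507·sin θ = -0.0954
  √(A²+B²)=0.3627;  θ1 = -1.3132+1.8369 ≈ 0.5237
arm 2 (φ=120.0°): x'=-0.0138, y'=-0.0239
  A=0.1338, B=-0.3507, C=(l²−L²−A²−y'²−z²)/(2L)=-0.1230
  θ2 = atan2(B,A) + arccos(C/0.3754) = 0.6982
rotate P by −φ3: (-0.0138, 0.0239, -0.3507)
  A=0.1338, B=-0.3507, C=(l²−L²−A²−y'²−z²)/(2L)=-0.1230
  √(A²+B²)=0.3754;  θ3 = -1.2063+1.9045 ≈ 0.6982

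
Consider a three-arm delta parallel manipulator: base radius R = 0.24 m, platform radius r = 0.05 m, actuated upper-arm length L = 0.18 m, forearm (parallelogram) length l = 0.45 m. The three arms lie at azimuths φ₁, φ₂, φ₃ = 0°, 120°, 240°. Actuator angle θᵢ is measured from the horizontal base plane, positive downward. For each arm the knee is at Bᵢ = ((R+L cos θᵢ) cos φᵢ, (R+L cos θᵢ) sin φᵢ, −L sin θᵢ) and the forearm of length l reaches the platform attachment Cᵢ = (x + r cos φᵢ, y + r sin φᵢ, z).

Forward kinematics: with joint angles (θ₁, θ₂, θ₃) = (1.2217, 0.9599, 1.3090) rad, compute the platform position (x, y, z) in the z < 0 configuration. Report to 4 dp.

φ1=0.0°: virtual centre (0.2516, 0.0000, -0.1691), radius l
φ2=120.0°: virtual centre (-0.1466, 0.2540, -0.1474), radius l
arm 3 at φ=240.0°: (R−r)+L cos θ3 = 0.2366;  S3 = (-0.1183, -0.2049, -0.1739)
subtract pairs → two planes through P
linear system: -0.7964x+0.5079y = 0.0158−0.0434z; -0.7397x+-0.4098y = -0.0057−-0.0094z
Cramer: x(z) = -0.0051+0.0185z;  y(z) = 0.0231-0.0564z
sphere 1 gives Az²+Bz+C=0 with A=1.0035, B=0.3262, C=-0.1075;  B²−4AC=0.5378;  roots -0.5279, 0.2029;  negative root z = -0.5279
x = -0.0149, y = 0.0529

(-0.0149, 0.0529, -0.5279)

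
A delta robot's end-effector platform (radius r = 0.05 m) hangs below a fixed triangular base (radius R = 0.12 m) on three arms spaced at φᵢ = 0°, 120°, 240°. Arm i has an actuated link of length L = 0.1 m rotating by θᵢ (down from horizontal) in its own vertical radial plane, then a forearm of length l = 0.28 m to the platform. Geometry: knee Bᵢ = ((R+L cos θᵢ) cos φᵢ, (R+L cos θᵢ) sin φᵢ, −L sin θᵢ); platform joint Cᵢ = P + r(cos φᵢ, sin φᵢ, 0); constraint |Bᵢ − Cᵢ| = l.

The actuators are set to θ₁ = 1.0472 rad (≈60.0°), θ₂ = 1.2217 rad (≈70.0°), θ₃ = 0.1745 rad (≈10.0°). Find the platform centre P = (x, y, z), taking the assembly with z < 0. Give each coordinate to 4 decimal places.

(-0.0379, -0.1083, -0.2909)

arm 1 at φ=0.0°: e+L cos θ1 = 0.1200;  S1 = (0.1200, 0.0000, -0.0866)
φ2=120.0°: virtual centre (-0.0521, 0.0902, -0.0940), radius l
arm 3 at φ=240.0°: e+L cos θ3 = 0.1685;  S3 = (-0.0842, -0.1459, -0.0174)
subtract pairs → two planes through P
[-0.3442 0.1805 -0.0147]·P = -0.0022;  [-0.4085 -0.2918 0.1385]·P = 0.0068
det = 0.1742;  x = -0.0033+0.1188z,  y = -0.0186+0.3082z
quadratic in z: (1.1091)z²+(0.1324)z+(-0.0553)=0, √Δ=0.5129 → z ∈ {-0.2909, 0.1715}; z = -0.2909 (taking z<0)
x = -0.0379, y = -0.1083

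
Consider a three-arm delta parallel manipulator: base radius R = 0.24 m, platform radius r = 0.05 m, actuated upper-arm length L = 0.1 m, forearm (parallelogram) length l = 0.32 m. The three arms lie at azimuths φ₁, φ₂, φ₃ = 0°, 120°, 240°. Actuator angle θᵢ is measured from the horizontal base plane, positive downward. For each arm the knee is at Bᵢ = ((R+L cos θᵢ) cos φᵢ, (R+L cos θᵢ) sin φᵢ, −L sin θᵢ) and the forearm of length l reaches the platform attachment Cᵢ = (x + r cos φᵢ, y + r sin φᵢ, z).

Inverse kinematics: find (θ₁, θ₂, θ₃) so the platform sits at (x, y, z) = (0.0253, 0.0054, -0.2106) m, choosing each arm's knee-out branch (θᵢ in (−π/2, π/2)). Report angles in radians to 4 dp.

φ1=0.0° → target in arm frame (0.0253, 0.0054)
  e−x'=0.1647;  (l²−L²−(e−x')²−y'²−z²)/2L = 0.1045
  θ1 = atan2(B,A) + arccos(C/0.2674) = 0.2623
φ2=120.0° → target in arm frame (-0.0080, -0.0246)
  A=0.1980, B=-0.2106, C=(l²−L²−A²−y'²−z²)/(2L)=0.0412
  γ=atan2(-0.2106,0.1980)=-0.8163;  ψ=arccos(0.1427)=1.4276;  θ2=γ+ψ≈0.6113
arm 3 (φ=240.0°): x'=-0.0173, y'=0.0192
  A cos θ + B sin θ = C:  0.2073·cos θ + -0.2106·sin θ = 0.0235
  θ3 = atan2(B,A) + arccos(C/0.2955) = 0.6981

θ₁ = 0.2623, θ₂ = 0.6113, θ₃ = 0.6981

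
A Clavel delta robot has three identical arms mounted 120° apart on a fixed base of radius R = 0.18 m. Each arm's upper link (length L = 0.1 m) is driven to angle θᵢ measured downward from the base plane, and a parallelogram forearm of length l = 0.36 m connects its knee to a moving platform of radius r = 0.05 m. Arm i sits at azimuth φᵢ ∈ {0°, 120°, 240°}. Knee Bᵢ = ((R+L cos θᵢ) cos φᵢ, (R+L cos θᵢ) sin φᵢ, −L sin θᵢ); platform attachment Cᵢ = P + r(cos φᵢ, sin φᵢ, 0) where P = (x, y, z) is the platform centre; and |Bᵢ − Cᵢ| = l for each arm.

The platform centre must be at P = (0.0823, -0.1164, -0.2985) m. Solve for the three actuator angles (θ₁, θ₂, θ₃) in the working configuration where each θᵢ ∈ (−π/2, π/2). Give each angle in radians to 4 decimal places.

rotate P by −φ1: (0.0823, -0.1164, -0.2985)
  e−x'=0.0477;  (l²−L²−(e−x')²−y'²−z²)/2L = 0.0734
  √(A²+B²)=0.3023;  θ1 = -1.4123+1.3256 ≈ -0.0867
rotate P by −φ2: (-0.1420, -0.0131, -0.2985)
  e−x'=0.2720;  (l²−L²−(e−x')²−y'²−z²)/2L = -0.2182
  θ2 = atan2(B,A) + arccos(C/0.4038) = 1.3097
arm 3 (φ=240.0°): x'=0.0597, y'=0.1295
  A cos θ + B sin θ = C:  0.0703·cos θ + -0.2985·sin θ = 0.0439
  γ=atan2(-0.2985,0.0703)=-1.3394;  ψ=arccos(0.1432)=1.4271;  θ3=γ+ψ≈0.0877

θ₁ = -0.0867, θ₂ = 1.3097, θ₃ = 0.0877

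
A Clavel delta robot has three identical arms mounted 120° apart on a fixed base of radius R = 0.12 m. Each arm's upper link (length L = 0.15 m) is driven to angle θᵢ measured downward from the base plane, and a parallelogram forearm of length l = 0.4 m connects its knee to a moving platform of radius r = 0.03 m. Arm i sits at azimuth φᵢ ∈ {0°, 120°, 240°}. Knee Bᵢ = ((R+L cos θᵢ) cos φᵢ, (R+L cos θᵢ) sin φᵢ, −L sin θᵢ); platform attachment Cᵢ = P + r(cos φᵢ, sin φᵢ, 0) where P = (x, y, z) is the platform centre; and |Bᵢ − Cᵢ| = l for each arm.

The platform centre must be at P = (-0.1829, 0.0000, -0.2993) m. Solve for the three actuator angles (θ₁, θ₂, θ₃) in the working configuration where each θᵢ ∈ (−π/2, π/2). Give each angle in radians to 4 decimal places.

θ₁ = 0.9596, θ₂ = -0.2619, θ₃ = -0.2619

rotate P by −φ1: (-0.1829, 0.0000, -0.2993)
  A cos θ + B sin θ = C:  0.2729·cos θ + -0.2993·sin θ = -0.0885
  θ1 = atan2(B,A) + arccos(C/0.4050) = 0.9596
rotate P by −φ2: (0.0914, 0.1584, -0.2993)
  A=-0.0014, B=-0.2993, C=(l²−L²−A²−y'²−z²)/(2L)=0.0761
  θ2 = atan2(B,A) + arccos(C/0.2993) = -0.2619
rotate P by −φ3: (0.0915, -0.1584, -0.2993)
  A cos θ + B sin θ = C:  -0.0015·cos θ + -0.2993·sin θ = 0.0761
  √(A²+B²)=0.2993;  θ3 = -1.5756+1.3137 ≈ -0.2619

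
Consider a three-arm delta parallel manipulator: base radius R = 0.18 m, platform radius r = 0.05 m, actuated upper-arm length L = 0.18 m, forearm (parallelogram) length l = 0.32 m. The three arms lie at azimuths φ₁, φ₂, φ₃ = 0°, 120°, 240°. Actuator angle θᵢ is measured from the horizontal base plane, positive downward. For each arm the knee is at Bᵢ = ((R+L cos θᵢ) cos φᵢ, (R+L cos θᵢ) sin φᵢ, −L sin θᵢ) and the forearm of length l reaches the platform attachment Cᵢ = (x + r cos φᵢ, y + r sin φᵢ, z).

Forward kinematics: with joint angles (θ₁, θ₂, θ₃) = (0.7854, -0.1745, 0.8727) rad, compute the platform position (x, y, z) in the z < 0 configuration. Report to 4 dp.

centre 1 = (0.2573·cos0.0°, 0.2573·sin0.0°, -0.1273) = (0.2573, 0.0000, -0.1273)
centre 2 = (0.3073·cos120.0°, 0.3073·sin120.0°, 0.0313) = (-0.1536, 0.2661, 0.0313)
arm 3 at φ=240.0°: ρ3 = 0.2457;  centre 3 = (-0.1228, -0.2128, -0.1379)
eliminate P² terms by subtracting sphere 1 from 2 and 3
plane₁₂: -0.8218x+0.5322y+0.3171z = 0.0130
Cramer: x(z) = -0.0052+0.1639z;  y(z) = 0.0164-0.3427z
sphere 1 gives Az²+Bz+C=0 with A=1.1443, B=0.1573, C=-0.0170;  B²−4AC=0.1027;  roots -0.2088, 0.0713;  negative root z = -0.2088
x = -0.0394, y = 0.0879

(-0.0394, 0.0879, -0.2088)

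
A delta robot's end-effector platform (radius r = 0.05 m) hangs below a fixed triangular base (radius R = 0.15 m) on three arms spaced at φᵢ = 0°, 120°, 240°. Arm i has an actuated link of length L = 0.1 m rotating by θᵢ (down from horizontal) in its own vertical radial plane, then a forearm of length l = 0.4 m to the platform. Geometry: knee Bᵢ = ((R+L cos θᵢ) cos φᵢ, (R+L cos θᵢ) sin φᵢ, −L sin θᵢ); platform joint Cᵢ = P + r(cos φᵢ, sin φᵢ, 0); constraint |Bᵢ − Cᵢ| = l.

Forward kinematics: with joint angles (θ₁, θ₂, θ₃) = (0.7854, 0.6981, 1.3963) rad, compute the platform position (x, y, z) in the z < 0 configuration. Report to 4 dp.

(0.0379, 0.0865, -0.4380)

S1 = (0.1707·cos0.0°, 0.1707·sin0.0°, -0.0707) = (0.1707, 0.0000, -0.0707)
S2 = (0.1766·cos120.0°, 0.1766·sin120.0°, -0.0643) = (-0.0883, 0.1529, -0.0643)
S3 = (0.1174·cos240.0°, 0.1174·sin240.0°, -0.0985) = (-0.0587, -0.1016, -0.0985)
|S₂|²−|S₁|² = 0.0012;  |S₃|²−|S₁|² = -0.0107
plane₁₂: -0.5180x+0.3059y+0.0129z = 0.0012
Cramer: x(z) = 0.0123-0.0585z;  y(z) = 0.0247-0.1412z
sphere 1 gives Az²+Bz+C=0 with A=1.0234, B=0.1530, C=-0.1293;  B²−4AC=0.5527;  roots -0.4380, 0.2885;  negative root z = -0.4380
x = 0.0379, y = 0.0865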